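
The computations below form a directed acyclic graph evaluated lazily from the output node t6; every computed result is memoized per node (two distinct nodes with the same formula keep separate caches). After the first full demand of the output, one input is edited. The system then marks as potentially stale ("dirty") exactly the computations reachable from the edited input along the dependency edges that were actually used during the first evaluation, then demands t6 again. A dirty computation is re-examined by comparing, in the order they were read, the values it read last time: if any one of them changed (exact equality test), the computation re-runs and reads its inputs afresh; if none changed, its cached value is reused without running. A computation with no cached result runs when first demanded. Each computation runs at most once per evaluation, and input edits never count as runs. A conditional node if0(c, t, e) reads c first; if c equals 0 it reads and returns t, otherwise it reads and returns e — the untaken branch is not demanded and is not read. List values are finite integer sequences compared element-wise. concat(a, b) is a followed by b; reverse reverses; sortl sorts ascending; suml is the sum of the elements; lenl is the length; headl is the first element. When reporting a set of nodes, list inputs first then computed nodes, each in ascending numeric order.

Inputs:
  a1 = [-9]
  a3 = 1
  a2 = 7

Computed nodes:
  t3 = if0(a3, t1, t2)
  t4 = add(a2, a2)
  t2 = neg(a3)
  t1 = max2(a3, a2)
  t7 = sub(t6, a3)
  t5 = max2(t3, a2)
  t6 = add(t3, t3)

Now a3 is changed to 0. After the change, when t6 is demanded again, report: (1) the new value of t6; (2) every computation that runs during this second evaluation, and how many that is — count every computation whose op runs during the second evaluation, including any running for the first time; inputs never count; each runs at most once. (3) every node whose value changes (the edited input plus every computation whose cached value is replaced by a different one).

Demanding t6 again yields 14.
3 computations run: t1, t3, t6.
The nodes whose values change: a3, t3, t6.
Note the branch switch — demand abandons t2, which is never re-examined.

First demand of the output computes:
  t2 = neg(1) = -1
  t3 = if0(a3=1 -> else branch t2) = -1
  t6 = add(-1, -1) = -2

After the edit, cleaning proceeds:
  t1: had never run; runs now, result 7.
  t2: stays stale; no demand reaches it after the flip.
  t3: a read changed (a3 1->0) — executes, giving 7.
  t6: a read changed (t3 -1->7; t3 -1->7) — executes, giving 14.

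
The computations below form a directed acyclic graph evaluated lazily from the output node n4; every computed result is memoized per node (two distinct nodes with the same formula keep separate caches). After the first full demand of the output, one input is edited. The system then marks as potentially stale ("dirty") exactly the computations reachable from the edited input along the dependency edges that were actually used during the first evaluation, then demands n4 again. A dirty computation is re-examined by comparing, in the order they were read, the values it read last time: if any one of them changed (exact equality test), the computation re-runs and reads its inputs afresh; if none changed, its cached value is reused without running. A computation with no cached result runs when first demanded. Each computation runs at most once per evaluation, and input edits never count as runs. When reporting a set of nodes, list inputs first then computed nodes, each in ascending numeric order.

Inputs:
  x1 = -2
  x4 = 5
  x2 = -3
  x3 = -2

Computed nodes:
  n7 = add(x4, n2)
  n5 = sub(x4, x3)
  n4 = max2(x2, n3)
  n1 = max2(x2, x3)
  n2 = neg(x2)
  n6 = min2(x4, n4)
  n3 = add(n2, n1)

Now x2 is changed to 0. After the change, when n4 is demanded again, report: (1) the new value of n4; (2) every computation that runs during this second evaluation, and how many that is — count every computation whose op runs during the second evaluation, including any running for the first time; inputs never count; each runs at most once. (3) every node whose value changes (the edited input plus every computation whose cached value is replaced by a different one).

First demand of the output computes:
  n1 = max2(-3, -2) = -2
  n2 = neg(-3) = 3
  n3 = add(3, -2) = 1
  n4 = max2(-3, 1) = 1

After the edit, cleaning proceeds:
  n1: a read changed (x2 -3->0) — executes, giving 0.
  n2: a read changed (x2 -3->0) — executes, giving 0.
  n3: a read changed (n2 3->0; n1 -2->0) — executes, giving 0.
  n4: a read changed (x2 -3->0; n3 1->0) — executes, giving 0.

Demanding n4 again yields 0.
4 computations run: n1, n2, n3, n4.
The nodes whose values change: x2, n1, n2, n3, n4.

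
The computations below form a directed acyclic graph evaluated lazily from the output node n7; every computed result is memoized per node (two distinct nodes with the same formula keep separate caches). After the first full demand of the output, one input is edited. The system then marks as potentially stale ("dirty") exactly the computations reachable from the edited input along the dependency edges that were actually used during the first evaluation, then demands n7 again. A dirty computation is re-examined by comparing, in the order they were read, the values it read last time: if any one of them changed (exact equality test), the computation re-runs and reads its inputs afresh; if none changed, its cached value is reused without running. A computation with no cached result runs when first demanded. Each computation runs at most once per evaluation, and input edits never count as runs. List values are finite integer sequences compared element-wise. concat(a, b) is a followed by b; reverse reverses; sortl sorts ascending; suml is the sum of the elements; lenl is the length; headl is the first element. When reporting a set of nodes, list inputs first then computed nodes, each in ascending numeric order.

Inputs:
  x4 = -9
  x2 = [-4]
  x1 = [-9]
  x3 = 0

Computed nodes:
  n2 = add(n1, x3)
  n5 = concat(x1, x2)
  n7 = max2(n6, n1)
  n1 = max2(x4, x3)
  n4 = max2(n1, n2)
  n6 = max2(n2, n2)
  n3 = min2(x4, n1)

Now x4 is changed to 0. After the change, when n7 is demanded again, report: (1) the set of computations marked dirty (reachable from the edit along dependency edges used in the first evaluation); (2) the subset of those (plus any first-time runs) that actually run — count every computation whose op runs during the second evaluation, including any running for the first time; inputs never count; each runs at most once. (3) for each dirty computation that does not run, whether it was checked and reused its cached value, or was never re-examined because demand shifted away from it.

First demand of the output computes:
  n1 = max2(-9, 0) = 0
  n2 = add(0, 0) = 0
  n6 = max2(0, 0) = 0
  n7 = max2(0, 0) = 0

After the edit, cleaning proceeds:
  n1: a read changed (x4 -9->0) — executes, giving 0 — identical to its old value.
  n2: dirty, but its reads are unchanged (n1 unchanged, x3 unchanged); cached 0 stands.
  n6: dirty, but its reads are unchanged (n2 unchanged, n2 unchanged); cached 0 stands.
  n7: dirty, but its reads are unchanged (n6 unchanged, n1 unchanged); cached 0 stands.

Note the absorption at n1: it re-runs yet its value is the same, leaving the output's value untouched.

The edit dirties: n1, n2, n6, n7.
1 computations run: n1.
Cache hits after checking: n2, n6, n7.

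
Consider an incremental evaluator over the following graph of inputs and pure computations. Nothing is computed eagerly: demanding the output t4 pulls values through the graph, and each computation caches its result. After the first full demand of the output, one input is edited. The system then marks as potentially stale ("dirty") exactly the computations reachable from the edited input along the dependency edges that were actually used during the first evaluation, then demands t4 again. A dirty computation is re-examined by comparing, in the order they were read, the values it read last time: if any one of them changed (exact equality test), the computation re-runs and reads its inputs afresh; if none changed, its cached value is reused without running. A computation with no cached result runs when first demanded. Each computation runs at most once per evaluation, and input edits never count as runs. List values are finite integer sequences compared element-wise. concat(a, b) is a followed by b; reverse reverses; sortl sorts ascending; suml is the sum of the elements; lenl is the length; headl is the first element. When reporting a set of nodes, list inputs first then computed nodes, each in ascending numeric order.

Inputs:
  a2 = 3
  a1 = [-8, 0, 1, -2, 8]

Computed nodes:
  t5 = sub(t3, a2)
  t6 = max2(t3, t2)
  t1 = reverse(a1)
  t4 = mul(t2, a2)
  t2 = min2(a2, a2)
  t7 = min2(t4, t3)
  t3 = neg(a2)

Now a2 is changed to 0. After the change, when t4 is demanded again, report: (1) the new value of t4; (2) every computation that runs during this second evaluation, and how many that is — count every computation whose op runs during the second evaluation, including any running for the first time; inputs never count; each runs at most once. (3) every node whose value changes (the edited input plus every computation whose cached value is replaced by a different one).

Initial pass — values computed on the first demand:
  t2 = min2(3, 3) = 3
  t4 = mul(3, 3) = 9

Second demand — change propagation:
  t2: re-runs because a2 3->0; a2 3->0; new result 0.
  t4: re-runs because t2 3->0; a2 3->0; new result 0.

t4 now evaluates to 0.
Run set: t2, t4 (2 run).
Changed values: a2, t2, t4.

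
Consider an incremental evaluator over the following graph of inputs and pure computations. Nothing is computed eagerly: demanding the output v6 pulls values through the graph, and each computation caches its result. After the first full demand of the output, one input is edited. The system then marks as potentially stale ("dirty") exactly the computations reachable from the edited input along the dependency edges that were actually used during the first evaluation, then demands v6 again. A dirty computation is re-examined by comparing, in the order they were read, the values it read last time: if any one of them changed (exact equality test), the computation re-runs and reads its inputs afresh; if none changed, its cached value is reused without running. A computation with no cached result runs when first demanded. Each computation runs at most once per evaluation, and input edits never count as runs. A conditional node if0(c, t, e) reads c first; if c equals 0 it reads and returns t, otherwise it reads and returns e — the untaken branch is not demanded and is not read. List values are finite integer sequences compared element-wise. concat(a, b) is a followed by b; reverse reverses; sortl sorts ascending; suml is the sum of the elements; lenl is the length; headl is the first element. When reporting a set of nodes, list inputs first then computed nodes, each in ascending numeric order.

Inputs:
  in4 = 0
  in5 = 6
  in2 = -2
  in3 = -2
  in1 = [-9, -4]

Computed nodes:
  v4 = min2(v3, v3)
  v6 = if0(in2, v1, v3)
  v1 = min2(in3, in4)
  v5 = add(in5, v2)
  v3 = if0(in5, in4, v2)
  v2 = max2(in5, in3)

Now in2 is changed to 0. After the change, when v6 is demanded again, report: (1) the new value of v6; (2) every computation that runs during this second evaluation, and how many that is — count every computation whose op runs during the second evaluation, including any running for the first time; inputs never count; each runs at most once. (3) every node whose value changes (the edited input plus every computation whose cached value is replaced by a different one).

Initial pass — values computed on the first demand:
  v2 = max2(6, -2) = 6
  v3 = if0(in5=6 -> else branch v2) = 6
  v6 = if0(in2=-2 -> else branch v3) = 6

Second demand — change propagation:
  v1: newly demanded (no cache) — executes and yields -2.
  v6: re-runs because in2 -2->0; new result -2.

The important point: the flipped condition pulls in fresh nodes; v1 runs for the first time.

v6 now evaluates to -2.
Run set: v1, v6 (2 run).
Changed values: in2, v6.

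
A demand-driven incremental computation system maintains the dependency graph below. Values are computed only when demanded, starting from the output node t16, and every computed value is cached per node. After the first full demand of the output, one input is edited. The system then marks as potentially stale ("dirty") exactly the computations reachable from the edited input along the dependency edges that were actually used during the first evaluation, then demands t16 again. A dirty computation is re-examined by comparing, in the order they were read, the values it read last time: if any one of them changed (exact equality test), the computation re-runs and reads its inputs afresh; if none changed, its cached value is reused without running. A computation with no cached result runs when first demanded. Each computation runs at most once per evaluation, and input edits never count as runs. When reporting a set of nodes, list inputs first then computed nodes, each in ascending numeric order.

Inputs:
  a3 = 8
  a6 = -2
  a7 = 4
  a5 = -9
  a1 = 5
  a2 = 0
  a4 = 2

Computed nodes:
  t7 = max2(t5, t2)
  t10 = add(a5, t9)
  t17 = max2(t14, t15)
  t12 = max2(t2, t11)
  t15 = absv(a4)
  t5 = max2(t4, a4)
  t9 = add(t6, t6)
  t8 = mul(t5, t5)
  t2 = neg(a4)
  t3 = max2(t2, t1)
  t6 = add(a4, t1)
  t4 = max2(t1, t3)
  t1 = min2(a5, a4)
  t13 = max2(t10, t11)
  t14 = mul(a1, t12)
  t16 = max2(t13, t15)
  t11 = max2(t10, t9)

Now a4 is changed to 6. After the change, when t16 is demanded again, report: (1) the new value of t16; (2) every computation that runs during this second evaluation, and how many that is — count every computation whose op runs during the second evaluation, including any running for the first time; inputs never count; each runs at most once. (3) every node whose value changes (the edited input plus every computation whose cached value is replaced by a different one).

First evaluation (everything demanded from the output):
  t1 = min2(-9, 2) = -9
  t6 = add(2, -9) = -7
  t9 = add(-7, -7) = -14
  t10 = add(-9, -14) = -23
  t11 = max2(-23, -14) = -14
  t13 = max2(-23, -14) = -14
  t15 = absv(2) = 2
  t16 = max2(-14, 2) = 2

Propagation after the edit:
  t1: runs — a4 2->6; result -9 (same value as before).
  t6: runs — a4 2->6; result -3.
  t9: runs — t6 -7->-3; t6 -7->-3; result -6.
  t10: runs — t9 -14->-6; result -15.
  t11: runs — t10 -23->-15; t9 -14->-6; result -6.
  t13: runs — t10 -23->-15; t11 -14->-6; result -6.
  t15: runs — a4 2->6; result 6.
  t16: runs — t13 -14->-6; t15 2->6; result 6.

New value of t16: 6.
Computations that run: t1, t6, t9, t10, t11, t13, t15, t16 — 8 in total.
Values that change: a4, t6, t9, t10, t11, t13, t15, t16.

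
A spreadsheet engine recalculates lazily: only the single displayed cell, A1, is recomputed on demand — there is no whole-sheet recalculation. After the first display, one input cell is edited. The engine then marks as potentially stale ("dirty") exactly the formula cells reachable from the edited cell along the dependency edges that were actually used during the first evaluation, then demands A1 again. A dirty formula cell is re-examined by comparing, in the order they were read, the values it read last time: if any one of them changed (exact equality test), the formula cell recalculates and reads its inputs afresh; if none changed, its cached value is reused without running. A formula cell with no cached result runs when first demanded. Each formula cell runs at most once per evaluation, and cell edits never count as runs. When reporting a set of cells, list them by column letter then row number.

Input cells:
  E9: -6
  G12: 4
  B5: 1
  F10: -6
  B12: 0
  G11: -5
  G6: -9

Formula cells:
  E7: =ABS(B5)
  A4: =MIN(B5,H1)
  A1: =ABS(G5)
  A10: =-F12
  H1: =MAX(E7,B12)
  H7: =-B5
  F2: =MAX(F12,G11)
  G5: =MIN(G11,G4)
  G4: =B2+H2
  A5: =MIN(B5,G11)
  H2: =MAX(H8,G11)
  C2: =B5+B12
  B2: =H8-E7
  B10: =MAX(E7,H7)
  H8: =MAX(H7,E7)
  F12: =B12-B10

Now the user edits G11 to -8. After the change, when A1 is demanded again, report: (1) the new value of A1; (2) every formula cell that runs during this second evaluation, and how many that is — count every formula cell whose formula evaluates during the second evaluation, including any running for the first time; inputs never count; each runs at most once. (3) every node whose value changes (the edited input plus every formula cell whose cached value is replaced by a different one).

New value of A1: 8.
Formula cells that run: A1, G5, H2 — 3 in total.
Values that change: A1, G5, G11.
Key observation: the cutoff stops propagation at G4 — its inputs' values are unchanged, so it reuses its cache.

First evaluation (everything demanded from the output):
  E7 = ABS(1) = 1
  H7 = -(1) = -1
  H8 = MAX(-1, 1) = 1
  B2 = 1 - 1 = 0
  H2 = MAX(1, -5) = 1
  G4 = 0 + 1 = 1
  G5 = MIN(-5, 1) = -5
  A1 = ABS(-5) = 5

Propagation after the edit:
  H2: runs — G11 -5->-8; result 1 (same value as before).
  G4: checked — values it read are unchanged (B2 unchanged, H2 unchanged); reused cached 1 without running.
  G5: runs — G11 -5->-8; result -8.
  A1: runs — G5 -5->-8; result 8.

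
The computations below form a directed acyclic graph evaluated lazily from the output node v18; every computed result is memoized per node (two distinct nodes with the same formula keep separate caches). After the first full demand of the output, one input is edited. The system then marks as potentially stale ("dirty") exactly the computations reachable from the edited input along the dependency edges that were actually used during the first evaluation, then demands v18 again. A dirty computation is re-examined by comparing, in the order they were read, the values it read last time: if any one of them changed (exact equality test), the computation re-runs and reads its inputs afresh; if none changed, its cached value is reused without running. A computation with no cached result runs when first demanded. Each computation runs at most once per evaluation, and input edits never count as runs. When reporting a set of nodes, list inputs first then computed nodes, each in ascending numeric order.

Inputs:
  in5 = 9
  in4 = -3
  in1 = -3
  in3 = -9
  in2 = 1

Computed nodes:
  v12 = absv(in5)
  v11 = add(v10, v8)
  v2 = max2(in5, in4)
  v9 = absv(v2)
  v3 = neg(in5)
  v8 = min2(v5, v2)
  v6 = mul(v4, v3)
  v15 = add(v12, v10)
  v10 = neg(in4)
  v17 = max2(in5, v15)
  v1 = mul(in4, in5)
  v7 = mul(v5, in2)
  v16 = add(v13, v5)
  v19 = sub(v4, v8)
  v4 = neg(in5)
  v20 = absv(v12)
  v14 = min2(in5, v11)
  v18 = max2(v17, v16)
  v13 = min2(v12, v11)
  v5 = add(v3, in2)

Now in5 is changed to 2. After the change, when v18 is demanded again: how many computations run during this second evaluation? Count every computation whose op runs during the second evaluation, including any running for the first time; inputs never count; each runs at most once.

11 computations run: v2, v3, v5, v8, v11, v12, v13, v15, v16, v17, v18.

First demand of the output computes:
  v2 = max2(9, -3) = 9
  v3 = neg(9) = -9
  v5 = add(-9, 1) = -8
  v8 = min2(-8, 9) = -8
  v10 = neg(-3) = 3
  v11 = add(3, -8) = -5
  v12 = absv(9) = 9
  v13 = min2(9, -5) = -5
  v15 = add(9, 3) = 12
  v16 = add(-5, -8) = -13
  v17 = max2(9, 12) = 12
  v18 = max2(12, -13) = 12

After the edit, cleaning proceeds:
  v2: a read changed (in5 9->2) — executes, giving 2.
  v3: a read changed (in5 9->2) — executes, giving -2.
  v5: a read changed (v3 -9->-2) — executes, giving -1.
  v8: a read changed (v5 -8->-1; v2 9->2) — executes, giving -1.
  v11: a read changed (v8 -8->-1) — executes, giving 2.
  v12: a read changed (in5 9->2) — executes, giving 2.
  v13: a read changed (v12 9->2; v11 -5->2) — executes, giving 2.
  v15: a read changed (v12 9->2) — executes, giving 5.
  v16: a read changed (v13 -5->2; v5 -8->-1) — executes, giving 1.
  v17: a read changed (in5 9->2; v15 12->5) — executes, giving 5.
  v18: a read changed (v17 12->5; v16 -13->1) — executes, giving 5.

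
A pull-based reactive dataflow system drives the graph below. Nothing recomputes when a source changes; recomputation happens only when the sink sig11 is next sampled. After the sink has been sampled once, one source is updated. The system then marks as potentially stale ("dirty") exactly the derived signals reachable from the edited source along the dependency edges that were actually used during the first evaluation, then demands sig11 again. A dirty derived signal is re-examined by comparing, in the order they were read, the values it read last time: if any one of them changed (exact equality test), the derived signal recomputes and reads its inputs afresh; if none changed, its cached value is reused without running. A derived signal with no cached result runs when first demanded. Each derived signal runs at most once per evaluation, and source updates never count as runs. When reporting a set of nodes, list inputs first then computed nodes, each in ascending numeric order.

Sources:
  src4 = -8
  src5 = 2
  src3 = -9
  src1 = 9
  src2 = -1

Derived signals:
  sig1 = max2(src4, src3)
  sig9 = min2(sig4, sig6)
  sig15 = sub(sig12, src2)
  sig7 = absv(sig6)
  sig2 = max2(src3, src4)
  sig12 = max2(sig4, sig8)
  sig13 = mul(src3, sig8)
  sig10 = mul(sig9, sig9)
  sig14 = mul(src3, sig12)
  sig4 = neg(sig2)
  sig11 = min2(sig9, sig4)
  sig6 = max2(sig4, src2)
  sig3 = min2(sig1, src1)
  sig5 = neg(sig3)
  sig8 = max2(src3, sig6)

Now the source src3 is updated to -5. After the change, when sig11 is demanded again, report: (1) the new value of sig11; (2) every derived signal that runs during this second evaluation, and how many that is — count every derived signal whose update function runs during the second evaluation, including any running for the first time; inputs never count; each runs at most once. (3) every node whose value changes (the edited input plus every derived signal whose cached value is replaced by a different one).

First evaluation (everything demanded from the output):
  sig2 = max2(-9, -8) = -8
  sig4 = neg(-8) = 8
  sig6 = max2(8, -1) = 8
  sig9 = min2(8, 8) = 8
  sig11 = min2(8, 8) = 8

Propagation after the edit:
  sig2: runs — src3 -9->-5; result -5.
  sig4: runs — sig2 -8->-5; result 5.
  sig6: runs — sig4 8->5; result 5.
  sig9: runs — sig4 8->5; sig6 8->5; result 5.
  sig11: runs — sig9 8->5; sig4 8->5; result 5.

New value of sig11: 5.
Derived signals that run: sig2, sig4, sig6, sig9, sig11 — 5 in total.
Values that change: src3, sig2, sig4, sig6, sig9, sig11.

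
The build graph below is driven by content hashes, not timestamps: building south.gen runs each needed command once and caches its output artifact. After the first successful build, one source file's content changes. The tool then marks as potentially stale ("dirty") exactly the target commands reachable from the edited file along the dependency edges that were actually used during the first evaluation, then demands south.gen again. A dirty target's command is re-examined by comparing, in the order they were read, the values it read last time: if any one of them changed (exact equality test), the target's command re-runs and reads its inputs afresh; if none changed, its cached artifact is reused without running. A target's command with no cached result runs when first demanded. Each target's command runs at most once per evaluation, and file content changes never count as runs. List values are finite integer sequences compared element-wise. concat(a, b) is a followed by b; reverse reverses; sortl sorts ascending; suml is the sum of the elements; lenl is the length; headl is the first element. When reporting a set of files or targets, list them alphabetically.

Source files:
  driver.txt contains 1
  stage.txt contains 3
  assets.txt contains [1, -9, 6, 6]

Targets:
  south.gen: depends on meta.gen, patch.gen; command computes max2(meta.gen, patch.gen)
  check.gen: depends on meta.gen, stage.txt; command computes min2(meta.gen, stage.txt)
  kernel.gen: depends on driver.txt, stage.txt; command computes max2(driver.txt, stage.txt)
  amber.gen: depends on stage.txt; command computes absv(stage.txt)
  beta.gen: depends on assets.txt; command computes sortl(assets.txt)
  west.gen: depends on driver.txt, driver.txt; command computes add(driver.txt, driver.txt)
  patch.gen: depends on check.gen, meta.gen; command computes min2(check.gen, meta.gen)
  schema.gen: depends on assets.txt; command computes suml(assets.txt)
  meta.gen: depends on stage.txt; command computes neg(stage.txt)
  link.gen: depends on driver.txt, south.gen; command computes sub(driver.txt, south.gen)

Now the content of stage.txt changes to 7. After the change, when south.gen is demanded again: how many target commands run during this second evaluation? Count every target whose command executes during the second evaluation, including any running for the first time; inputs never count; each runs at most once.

Initial pass — values computed on the first demand:
  meta.gen = neg(3) = -3
  check.gen = min2(-3, 3) = -3
  patch.gen = min2(-3, -3) = -3
  south.gen = max2(-3, -3) = -3

Second demand — change propagation:
  meta.gen: re-runs because stage.txt 3->7; new result -7.
  check.gen: re-runs because meta.gen -3->-7; stage.txt 3->7; new result -7.
  patch.gen: re-runs because check.gen -3->-7; meta.gen -3->-7; new result -7.
  south.gen: re-runs because meta.gen -3->-7; patch.gen -3->-7; new result -7.

Run set: check.gen, meta.gen, patch.gen, south.gen (4 run).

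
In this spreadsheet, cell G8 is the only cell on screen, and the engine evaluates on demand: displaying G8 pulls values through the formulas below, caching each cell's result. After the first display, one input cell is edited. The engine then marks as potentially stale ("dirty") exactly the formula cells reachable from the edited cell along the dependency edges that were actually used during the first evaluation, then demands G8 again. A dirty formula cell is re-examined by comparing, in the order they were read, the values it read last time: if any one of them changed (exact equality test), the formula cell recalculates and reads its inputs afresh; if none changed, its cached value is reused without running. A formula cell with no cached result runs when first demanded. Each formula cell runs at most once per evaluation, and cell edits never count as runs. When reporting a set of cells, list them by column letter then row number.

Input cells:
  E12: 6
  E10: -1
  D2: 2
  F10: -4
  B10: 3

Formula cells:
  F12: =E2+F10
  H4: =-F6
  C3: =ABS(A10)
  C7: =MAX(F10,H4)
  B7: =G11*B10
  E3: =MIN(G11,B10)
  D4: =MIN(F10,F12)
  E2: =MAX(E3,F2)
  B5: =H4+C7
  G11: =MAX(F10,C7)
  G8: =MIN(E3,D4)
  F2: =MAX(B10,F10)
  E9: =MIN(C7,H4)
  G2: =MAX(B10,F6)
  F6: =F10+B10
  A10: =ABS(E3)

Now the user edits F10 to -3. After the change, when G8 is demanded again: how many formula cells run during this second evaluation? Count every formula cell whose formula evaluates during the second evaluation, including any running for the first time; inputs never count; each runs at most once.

Run set: C7, D4, E2, E3, F2, F6, F12, G8, G11, H4 (10 run).

Initial pass — values computed on the first demand:
  F2 = MAX(3, -4) = 3
  F6 = -4 + 3 = -1
  H4 = -(-1) = 1
  C7 = MAX(-4, 1) = 1
  G11 = MAX(-4, 1) = 1
  E3 = MIN(1, 3) = 1
  E2 = MAX(1, 3) = 3
  F12 = 3 + -4 = -1
  D4 = MIN(-4, -1) = -4
  G8 = MIN(1, -4) = -4

Second demand — change propagation:
  F2: re-runs because F10 -4->-3; new result 3 (unchanged).
  F6: re-runs because F10 -4->-3; new result 0.
  H4: re-runs because F6 -1->0; new result 0.
  C7: re-runs because F10 -4->-3; H4 1->0; new result 0.
  G11: re-runs because F10 -4->-3; C7 1->0; new result 0.
  E3: re-runs because G11 1->0; new result 0.
  E2: re-runs because E3 1->0; new result 3 (unchanged).
  F12: re-runs because F10 -4->-3; new result 0.
  D4: re-runs because F10 -4->-3; F12 -1->0; new result -3.
  G8: re-runs because E3 1->0; D4 -4->-3; new result -3.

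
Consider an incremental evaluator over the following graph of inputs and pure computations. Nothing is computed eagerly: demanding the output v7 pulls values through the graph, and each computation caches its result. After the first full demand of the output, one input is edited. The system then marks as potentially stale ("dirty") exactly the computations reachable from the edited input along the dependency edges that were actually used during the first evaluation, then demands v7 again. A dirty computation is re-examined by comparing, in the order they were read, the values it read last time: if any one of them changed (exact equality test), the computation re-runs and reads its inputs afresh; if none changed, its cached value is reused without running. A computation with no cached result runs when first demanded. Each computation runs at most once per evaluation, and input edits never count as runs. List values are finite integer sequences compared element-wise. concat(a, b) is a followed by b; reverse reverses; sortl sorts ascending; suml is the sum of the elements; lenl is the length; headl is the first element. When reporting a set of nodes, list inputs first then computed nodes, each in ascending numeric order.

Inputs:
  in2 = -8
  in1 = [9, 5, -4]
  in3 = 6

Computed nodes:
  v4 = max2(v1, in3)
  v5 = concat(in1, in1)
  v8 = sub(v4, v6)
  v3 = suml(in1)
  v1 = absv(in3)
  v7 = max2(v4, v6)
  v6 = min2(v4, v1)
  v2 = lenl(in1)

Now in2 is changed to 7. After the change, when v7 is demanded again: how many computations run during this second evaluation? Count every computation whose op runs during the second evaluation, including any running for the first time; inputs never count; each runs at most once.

Initial pass — values computed on the first demand:
  v1 = absv(6) = 6
  v4 = max2(6, 6) = 6
  v6 = min2(6, 6) = 6
  v7 = max2(6, 6) = 6

Second demand — change propagation:
  no demanded computation ever read in2, so the edit dirties nothing and nothing runs.

The important point: nothing the output needs ever reads in2, so the edit is invisible to it.

Run set: none (0 run).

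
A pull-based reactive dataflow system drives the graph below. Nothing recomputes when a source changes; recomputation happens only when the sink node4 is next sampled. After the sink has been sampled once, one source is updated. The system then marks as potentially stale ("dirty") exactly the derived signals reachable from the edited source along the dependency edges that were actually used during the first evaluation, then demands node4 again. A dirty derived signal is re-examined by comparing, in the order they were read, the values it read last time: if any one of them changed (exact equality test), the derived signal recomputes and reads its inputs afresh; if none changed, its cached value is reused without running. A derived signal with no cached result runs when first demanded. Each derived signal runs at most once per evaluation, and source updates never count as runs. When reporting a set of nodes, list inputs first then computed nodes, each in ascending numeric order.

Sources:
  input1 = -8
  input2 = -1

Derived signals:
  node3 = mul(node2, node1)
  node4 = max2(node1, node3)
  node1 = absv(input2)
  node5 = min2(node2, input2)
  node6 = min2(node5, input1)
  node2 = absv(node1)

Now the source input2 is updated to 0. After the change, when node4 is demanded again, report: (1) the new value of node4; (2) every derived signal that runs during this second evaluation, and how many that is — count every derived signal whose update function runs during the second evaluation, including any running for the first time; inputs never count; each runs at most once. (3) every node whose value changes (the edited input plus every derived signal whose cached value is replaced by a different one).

New value of node4: 0.
Derived signals that run: node1, node2, node3, node4 — 4 in total.
Values that change: input2, node1, node2, node3, node4.

First evaluation (everything demanded from the output):
  node1 = absv(-1) = 1
  node2 = absv(1) = 1
  node3 = mul(1, 1) = 1
  node4 = max2(1, 1) = 1

Propagation after the edit:
  node1: runs — input2 -1->0; result 0.
  node2: runs — node1 1->0; result 0.
  node3: runs — node2 1->0; node1 1->0; result 0.
  node4: runs — node1 1->0; node3 1->0; result 0.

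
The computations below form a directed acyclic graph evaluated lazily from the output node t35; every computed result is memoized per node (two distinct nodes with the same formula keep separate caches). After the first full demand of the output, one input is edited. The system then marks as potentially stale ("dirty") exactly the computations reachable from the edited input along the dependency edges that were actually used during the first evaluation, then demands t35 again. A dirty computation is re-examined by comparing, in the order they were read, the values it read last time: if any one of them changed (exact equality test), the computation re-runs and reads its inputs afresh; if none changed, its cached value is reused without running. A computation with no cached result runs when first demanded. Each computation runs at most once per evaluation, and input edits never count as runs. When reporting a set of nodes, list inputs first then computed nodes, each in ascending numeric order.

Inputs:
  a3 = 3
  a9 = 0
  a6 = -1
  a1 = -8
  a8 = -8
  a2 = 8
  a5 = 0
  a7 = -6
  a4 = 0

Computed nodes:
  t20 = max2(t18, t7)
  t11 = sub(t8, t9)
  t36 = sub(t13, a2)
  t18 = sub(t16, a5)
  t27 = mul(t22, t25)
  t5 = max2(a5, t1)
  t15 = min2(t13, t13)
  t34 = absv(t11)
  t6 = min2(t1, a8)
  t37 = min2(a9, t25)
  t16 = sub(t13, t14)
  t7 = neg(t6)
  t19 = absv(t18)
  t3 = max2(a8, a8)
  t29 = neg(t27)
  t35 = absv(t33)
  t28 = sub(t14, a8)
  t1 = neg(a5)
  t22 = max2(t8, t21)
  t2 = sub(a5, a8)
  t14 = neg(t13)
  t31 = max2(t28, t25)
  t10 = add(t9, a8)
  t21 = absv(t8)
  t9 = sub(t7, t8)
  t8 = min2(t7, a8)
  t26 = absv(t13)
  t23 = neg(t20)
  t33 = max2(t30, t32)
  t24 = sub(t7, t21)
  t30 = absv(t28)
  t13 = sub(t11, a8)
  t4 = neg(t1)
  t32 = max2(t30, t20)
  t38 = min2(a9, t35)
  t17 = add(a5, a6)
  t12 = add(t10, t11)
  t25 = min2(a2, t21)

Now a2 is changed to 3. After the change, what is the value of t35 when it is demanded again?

Demanding t35 again yields 24.
Note the shortcut — a2 feeds only undemanded nodes, so no recomputation happens.

First demand of the output computes:
  t1 = neg(0) = 0
  t6 = min2(0, -8) = -8
  t7 = neg(-8) = 8
  t8 = min2(8, -8) = -8
  t9 = sub(8, -8) = 16
  t11 = sub(-8, 16) = -24
  t13 = sub(-24, -8) = -16
  t14 = neg(-16) = 16
  t16 = sub(-16, 16) = -32
  t18 = sub(-32, 0) = -32
  t20 = max2(-32, 8) = 8
  t28 = sub(16, -8) = 24
  t30 = absv(24) = 24
  t32 = max2(24, 8) = 24
  t33 = max2(24, 24) = 24
  t35 = absv(24) = 24

After the edit, cleaning proceeds:
  a2 only reaches undemanded nodes; the second demand re-runs nothing.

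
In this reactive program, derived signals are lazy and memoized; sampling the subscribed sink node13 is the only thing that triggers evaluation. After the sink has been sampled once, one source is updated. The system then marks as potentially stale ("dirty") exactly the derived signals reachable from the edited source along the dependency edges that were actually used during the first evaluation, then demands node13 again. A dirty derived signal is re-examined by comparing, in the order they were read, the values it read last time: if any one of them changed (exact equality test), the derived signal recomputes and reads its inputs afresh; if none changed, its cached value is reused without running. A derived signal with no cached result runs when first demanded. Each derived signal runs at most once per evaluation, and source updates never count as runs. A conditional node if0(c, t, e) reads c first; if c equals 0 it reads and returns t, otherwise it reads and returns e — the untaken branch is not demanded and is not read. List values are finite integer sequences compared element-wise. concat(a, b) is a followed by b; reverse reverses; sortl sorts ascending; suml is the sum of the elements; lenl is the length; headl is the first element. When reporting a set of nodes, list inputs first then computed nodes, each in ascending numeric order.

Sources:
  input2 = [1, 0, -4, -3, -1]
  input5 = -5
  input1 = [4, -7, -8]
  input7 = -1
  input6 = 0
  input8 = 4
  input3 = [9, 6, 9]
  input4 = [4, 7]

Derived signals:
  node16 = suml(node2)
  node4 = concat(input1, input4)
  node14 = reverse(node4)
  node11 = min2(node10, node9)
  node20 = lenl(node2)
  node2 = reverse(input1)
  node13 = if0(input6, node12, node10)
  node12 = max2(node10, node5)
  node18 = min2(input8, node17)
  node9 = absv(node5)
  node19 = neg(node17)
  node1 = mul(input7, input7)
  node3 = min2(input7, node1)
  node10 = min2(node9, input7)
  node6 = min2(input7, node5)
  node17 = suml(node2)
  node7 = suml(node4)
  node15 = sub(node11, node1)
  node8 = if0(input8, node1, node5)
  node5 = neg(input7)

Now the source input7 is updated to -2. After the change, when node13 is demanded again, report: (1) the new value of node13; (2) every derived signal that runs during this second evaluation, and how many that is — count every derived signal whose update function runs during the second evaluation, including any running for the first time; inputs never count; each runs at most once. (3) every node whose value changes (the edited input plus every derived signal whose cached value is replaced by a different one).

Demanding node13 again yields 2.
5 derived signals run: node5, node9, node10, node12, node13.
The nodes whose values change: input7, node5, node9, node10, node12, node13.

First demand of the output computes:
  node5 = neg(-1) = 1
  node9 = absv(1) = 1
  node10 = min2(1, -1) = -1
  node12 = max2(-1, 1) = 1
  node13 = if0(input6=0 -> then branch node12) = 1

After the edit, cleaning proceeds:
  node5: a read changed (input7 -1->-2) — executes, giving 2.
  node9: a read changed (node5 1->2) — executes, giving 2.
  node10: a read changed (node9 1->2; input7 -1->-2) — executes, giving -2.
  node12: a read changed (node10 -1->-2; node5 1->2) — executes, giving 2.
  node13: a read changed (node12 1->2) — executes, giving 2.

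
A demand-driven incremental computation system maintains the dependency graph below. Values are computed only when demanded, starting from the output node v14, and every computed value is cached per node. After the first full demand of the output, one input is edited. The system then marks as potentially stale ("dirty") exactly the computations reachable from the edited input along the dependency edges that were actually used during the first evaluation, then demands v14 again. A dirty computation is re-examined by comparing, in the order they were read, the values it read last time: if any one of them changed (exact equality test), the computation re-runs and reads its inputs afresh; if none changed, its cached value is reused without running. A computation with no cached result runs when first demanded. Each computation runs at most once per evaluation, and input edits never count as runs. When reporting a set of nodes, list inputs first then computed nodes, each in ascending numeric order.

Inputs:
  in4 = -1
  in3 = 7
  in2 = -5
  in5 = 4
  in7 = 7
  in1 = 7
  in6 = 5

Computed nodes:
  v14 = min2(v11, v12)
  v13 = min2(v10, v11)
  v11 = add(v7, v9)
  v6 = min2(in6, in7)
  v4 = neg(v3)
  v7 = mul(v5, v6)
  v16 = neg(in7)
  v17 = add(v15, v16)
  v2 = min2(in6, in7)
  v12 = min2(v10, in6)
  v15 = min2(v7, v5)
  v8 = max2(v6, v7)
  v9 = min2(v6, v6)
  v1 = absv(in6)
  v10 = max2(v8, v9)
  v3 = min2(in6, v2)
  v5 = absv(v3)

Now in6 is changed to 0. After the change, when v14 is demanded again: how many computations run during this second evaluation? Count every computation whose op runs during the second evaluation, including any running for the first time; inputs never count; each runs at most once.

First evaluation (everything demanded from the output):
  v2 = min2(5, 7) = 5
  v3 = min2(5, 5) = 5
  v5 = absv(5) = 5
  v6 = min2(5, 7) = 5
  v7 = mul(5, 5) = 25
  v8 = max2(5, 25) = 25
  v9 = min2(5, 5) = 5
  v10 = max2(25, 5) = 25
  v11 = add(25, 5) = 30
  v12 = min2(25, 5) = 5
  v14 = min2(30, 5) = 5

Propagation after the edit:
  v2: runs — in6 5->0; result 0.
  v3: runs — in6 5->0; v2 5->0; result 0.
  v5: runs — v3 5->0; result 0.
  v6: runs — in6 5->0; result 0.
  v7: runs — v5 5->0; v6 5->0; result 0.
  v8: runs — v6 5->0; v7 25->0; result 0.
  v9: runs — v6 5->0; v6 5->0; result 0.
  v10: runs — v8 25->0; v9 5->0; result 0.
  v11: runs — v7 25->0; v9 5->0; result 0.
  v12: runs — v10 25->0; in6 5->0; result 0.
  v14: runs — v11 30->0; v12 5->0; result 0.

Computations that run: v2, v3, v5, v6, v7, v8, v9, v10, v11, v12, v14 — 11 in total.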